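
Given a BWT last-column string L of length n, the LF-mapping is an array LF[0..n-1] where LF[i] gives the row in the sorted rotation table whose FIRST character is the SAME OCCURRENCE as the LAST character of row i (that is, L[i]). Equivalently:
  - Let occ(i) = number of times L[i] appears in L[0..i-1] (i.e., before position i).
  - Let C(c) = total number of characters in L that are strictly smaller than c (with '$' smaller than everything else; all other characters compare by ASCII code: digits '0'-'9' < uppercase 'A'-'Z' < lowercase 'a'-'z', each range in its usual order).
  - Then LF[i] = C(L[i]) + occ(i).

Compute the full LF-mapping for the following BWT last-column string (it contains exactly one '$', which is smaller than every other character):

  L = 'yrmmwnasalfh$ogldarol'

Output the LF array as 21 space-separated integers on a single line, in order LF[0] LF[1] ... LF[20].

Answer: 20 16 11 12 19 13 1 18 2 8 5 7 0 14 6 9 4 3 17 15 10

Derivation:
Char counts: '$':1, 'a':3, 'd':1, 'f':1, 'g':1, 'h':1, 'l':3, 'm':2, 'n':1, 'o':2, 'r':2, 's':1, 'w':1, 'y':1
C (first-col start): C('$')=0, C('a')=1, C('d')=4, C('f')=5, C('g')=6, C('h')=7, C('l')=8, C('m')=11, C('n')=13, C('o')=14, C('r')=16, C('s')=18, C('w')=19, C('y')=20
L[0]='y': occ=0, LF[0]=C('y')+0=20+0=20
L[1]='r': occ=0, LF[1]=C('r')+0=16+0=16
L[2]='m': occ=0, LF[2]=C('m')+0=11+0=11
L[3]='m': occ=1, LF[3]=C('m')+1=11+1=12
L[4]='w': occ=0, LF[4]=C('w')+0=19+0=19
L[5]='n': occ=0, LF[5]=C('n')+0=13+0=13
L[6]='a': occ=0, LF[6]=C('a')+0=1+0=1
L[7]='s': occ=0, LF[7]=C('s')+0=18+0=18
L[8]='a': occ=1, LF[8]=C('a')+1=1+1=2
L[9]='l': occ=0, LF[9]=C('l')+0=8+0=8
L[10]='f': occ=0, LF[10]=C('f')+0=5+0=5
L[11]='h': occ=0, LF[11]=C('h')+0=7+0=7
L[12]='$': occ=0, LF[12]=C('$')+0=0+0=0
L[13]='o': occ=0, LF[13]=C('o')+0=14+0=14
L[14]='g': occ=0, LF[14]=C('g')+0=6+0=6
L[15]='l': occ=1, LF[15]=C('l')+1=8+1=9
L[16]='d': occ=0, LF[16]=C('d')+0=4+0=4
L[17]='a': occ=2, LF[17]=C('a')+2=1+2=3
L[18]='r': occ=1, LF[18]=C('r')+1=16+1=17
L[19]='o': occ=1, LF[19]=C('o')+1=14+1=15
L[20]='l': occ=2, LF[20]=C('l')+2=8+2=10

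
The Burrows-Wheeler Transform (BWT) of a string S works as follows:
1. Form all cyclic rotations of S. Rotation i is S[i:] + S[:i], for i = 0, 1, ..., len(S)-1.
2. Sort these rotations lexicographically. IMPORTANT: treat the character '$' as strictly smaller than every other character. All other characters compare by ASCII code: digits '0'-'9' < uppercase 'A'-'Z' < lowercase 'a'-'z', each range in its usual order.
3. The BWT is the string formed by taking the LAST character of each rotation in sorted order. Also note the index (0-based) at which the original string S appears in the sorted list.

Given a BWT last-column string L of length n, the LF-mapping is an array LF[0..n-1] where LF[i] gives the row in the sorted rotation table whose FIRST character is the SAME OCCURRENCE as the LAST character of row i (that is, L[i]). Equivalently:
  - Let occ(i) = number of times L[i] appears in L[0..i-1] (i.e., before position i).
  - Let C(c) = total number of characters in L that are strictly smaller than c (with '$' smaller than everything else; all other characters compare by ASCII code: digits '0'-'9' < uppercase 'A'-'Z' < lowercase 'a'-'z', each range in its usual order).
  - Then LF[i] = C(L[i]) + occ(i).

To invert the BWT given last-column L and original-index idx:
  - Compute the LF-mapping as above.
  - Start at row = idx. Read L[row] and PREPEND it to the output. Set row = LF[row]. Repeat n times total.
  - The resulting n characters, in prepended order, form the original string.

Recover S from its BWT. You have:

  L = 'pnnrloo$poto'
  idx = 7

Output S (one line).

Answer: otrnnlooopp$

Derivation:
LF mapping: 8 2 3 10 1 4 5 0 9 6 11 7
Walk LF starting at row 7, prepending L[row]:
  step 1: row=7, L[7]='$', prepend. Next row=LF[7]=0
  step 2: row=0, L[0]='p', prepend. Next row=LF[0]=8
  step 3: row=8, L[8]='p', prepend. Next row=LF[8]=9
  step 4: row=9, L[9]='o', prepend. Next row=LF[9]=6
  step 5: row=6, L[6]='o', prepend. Next row=LF[6]=5
  step 6: row=5, L[5]='o', prepend. Next row=LF[5]=4
  step 7: row=4, L[4]='l', prepend. Next row=LF[4]=1
  step 8: row=1, L[1]='n', prepend. Next row=LF[1]=2
  step 9: row=2, L[2]='n', prepend. Next row=LF[2]=3
  step 10: row=3, L[3]='r', prepend. Next row=LF[3]=10
  step 11: row=10, L[10]='t', prepend. Next row=LF[10]=11
  step 12: row=11, L[11]='o', prepend. Next row=LF[11]=7
Reversed output: otrnnlooopp$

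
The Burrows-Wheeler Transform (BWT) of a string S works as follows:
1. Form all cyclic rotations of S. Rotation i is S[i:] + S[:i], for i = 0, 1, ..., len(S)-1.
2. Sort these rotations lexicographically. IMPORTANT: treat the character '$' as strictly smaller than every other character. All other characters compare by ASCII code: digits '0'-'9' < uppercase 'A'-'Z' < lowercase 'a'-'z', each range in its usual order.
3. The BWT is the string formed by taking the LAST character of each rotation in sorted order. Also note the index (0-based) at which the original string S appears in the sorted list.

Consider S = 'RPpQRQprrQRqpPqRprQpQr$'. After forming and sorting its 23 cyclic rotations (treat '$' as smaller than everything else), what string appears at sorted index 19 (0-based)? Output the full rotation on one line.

Answer: r$RPpQRQprrQRqpPqRprQpQ

Derivation:
All 23 rotations (rotation i = S[i:]+S[:i]):
  rot[0] = RPpQRQprrQRqpPqRprQpQr$
  rot[1] = PpQRQprrQRqpPqRprQpQr$R
  rot[2] = pQRQprrQRqpPqRprQpQr$RP
  rot[3] = QRQprrQRqpPqRprQpQr$RPp
  rot[4] = RQprrQRqpPqRprQpQr$RPpQ
  rot[5] = QprrQRqpPqRprQpQr$RPpQR
  rot[6] = prrQRqpPqRprQpQr$RPpQRQ
  rot[7] = rrQRqpPqRprQpQr$RPpQRQp
  rot[8] = rQRqpPqRprQpQr$RPpQRQpr
  rot[9] = QRqpPqRprQpQr$RPpQRQprr
  rot[10] = RqpPqRprQpQr$RPpQRQprrQ
  rot[11] = qpPqRprQpQr$RPpQRQprrQR
  rot[12] = pPqRprQpQr$RPpQRQprrQRq
  rot[13] = PqRprQpQr$RPpQRQprrQRqp
  rot[14] = qRprQpQr$RPpQRQprrQRqpP
  rot[15] = RprQpQr$RPpQRQprrQRqpPq
  rot[16] = prQpQr$RPpQRQprrQRqpPqR
  rot[17] = rQpQr$RPpQRQprrQRqpPqRp
  rot[18] = QpQr$RPpQRQprrQRqpPqRpr
  rot[19] = pQr$RPpQRQprrQRqpPqRprQ
  rot[20] = Qr$RPpQRQprrQRqpPqRprQp
  rot[21] = r$RPpQRQprrQRqpPqRprQpQ
  rot[22] = $RPpQRQprrQRqpPqRprQpQr
Sorted (with $ < everything):
  sorted[0] = $RPpQRQprrQRqpPqRprQpQr
  sorted[1] = PpQRQprrQRqpPqRprQpQr$R
  sorted[2] = PqRprQpQr$RPpQRQprrQRqp
  sorted[3] = QRQprrQRqpPqRprQpQr$RPp
  sorted[4] = QRqpPqRprQpQr$RPpQRQprr
  sorted[5] = QpQr$RPpQRQprrQRqpPqRpr
  sorted[6] = QprrQRqpPqRprQpQr$RPpQR
  sorted[7] = Qr$RPpQRQprrQRqpPqRprQp
  sorted[8] = RPpQRQprrQRqpPqRprQpQr$
  sorted[9] = RQprrQRqpPqRprQpQr$RPpQ
  sorted[10] = RprQpQr$RPpQRQprrQRqpPq
  sorted[11] = RqpPqRprQpQr$RPpQRQprrQ
  sorted[12] = pPqRprQpQr$RPpQRQprrQRq
  sorted[13] = pQRQprrQRqpPqRprQpQr$RP
  sorted[14] = pQr$RPpQRQprrQRqpPqRprQ
  sorted[15] = prQpQr$RPpQRQprrQRqpPqR
  sorted[16] = prrQRqpPqRprQpQr$RPpQRQ
  sorted[17] = qRprQpQr$RPpQRQprrQRqpP
  sorted[18] = qpPqRprQpQr$RPpQRQprrQR
  sorted[19] = r$RPpQRQprrQRqpPqRprQpQ
  sorted[20] = rQRqpPqRprQpQr$RPpQRQpr
  sorted[21] = rQpQr$RPpQRQprrQRqpPqRp
  sorted[22] = rrQRqpPqRprQpQr$RPpQRQp
sorted[19] = r$RPpQRQprrQRqpPqRprQpQ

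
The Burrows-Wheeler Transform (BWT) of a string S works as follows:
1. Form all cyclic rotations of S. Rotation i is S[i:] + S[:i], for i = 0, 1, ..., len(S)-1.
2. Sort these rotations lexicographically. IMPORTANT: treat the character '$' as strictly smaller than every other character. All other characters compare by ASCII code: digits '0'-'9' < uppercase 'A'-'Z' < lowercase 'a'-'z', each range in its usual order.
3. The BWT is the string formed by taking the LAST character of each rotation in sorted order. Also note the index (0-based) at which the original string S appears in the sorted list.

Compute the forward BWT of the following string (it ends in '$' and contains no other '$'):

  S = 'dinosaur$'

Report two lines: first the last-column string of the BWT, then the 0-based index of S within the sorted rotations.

All 9 rotations (rotation i = S[i:]+S[:i]):
  rot[0] = dinosaur$
  rot[1] = inosaur$d
  rot[2] = nosaur$di
  rot[3] = osaur$din
  rot[4] = saur$dino
  rot[5] = aur$dinos
  rot[6] = ur$dinosa
  rot[7] = r$dinosau
  rot[8] = $dinosaur
Sorted (with $ < everything):
  sorted[0] = $dinosaur  (last char: 'r')
  sorted[1] = aur$dinos  (last char: 's')
  sorted[2] = dinosaur$  (last char: '$')
  sorted[3] = inosaur$d  (last char: 'd')
  sorted[4] = nosaur$di  (last char: 'i')
  sorted[5] = osaur$din  (last char: 'n')
  sorted[6] = r$dinosau  (last char: 'u')
  sorted[7] = saur$dino  (last char: 'o')
  sorted[8] = ur$dinosa  (last char: 'a')
Last column: rs$dinuoa
Original string S is at sorted index 2

Answer: rs$dinuoa
2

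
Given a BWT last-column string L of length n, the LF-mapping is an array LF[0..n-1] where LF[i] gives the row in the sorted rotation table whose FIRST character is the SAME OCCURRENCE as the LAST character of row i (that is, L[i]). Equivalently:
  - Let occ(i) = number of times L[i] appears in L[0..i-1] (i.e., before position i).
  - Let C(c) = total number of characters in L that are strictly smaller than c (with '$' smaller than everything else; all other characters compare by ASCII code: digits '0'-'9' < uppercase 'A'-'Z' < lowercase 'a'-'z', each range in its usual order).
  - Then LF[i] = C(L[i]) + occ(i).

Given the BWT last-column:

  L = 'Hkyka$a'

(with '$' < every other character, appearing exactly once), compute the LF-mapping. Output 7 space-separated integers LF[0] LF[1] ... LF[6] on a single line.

Char counts: '$':1, 'H':1, 'a':2, 'k':2, 'y':1
C (first-col start): C('$')=0, C('H')=1, C('a')=2, C('k')=4, C('y')=6
L[0]='H': occ=0, LF[0]=C('H')+0=1+0=1
L[1]='k': occ=0, LF[1]=C('k')+0=4+0=4
L[2]='y': occ=0, LF[2]=C('y')+0=6+0=6
L[3]='k': occ=1, LF[3]=C('k')+1=4+1=5
L[4]='a': occ=0, LF[4]=C('a')+0=2+0=2
L[5]='$': occ=0, LF[5]=C('$')+0=0+0=0
L[6]='a': occ=1, LF[6]=C('a')+1=2+1=3

Answer: 1 4 6 5 2 0 3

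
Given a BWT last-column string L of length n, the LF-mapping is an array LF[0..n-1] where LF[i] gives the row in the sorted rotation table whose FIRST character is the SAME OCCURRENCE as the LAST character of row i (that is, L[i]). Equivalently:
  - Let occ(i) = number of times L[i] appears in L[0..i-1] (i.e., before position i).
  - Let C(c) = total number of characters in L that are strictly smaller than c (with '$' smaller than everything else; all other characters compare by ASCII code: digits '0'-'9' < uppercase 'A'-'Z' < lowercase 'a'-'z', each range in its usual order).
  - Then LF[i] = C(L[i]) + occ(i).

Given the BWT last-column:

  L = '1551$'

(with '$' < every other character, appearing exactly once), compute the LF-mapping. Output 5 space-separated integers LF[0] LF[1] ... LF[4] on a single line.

Char counts: '$':1, '1':2, '5':2
C (first-col start): C('$')=0, C('1')=1, C('5')=3
L[0]='1': occ=0, LF[0]=C('1')+0=1+0=1
L[1]='5': occ=0, LF[1]=C('5')+0=3+0=3
L[2]='5': occ=1, LF[2]=C('5')+1=3+1=4
L[3]='1': occ=1, LF[3]=C('1')+1=1+1=2
L[4]='$': occ=0, LF[4]=C('$')+0=0+0=0

Answer: 1 3 4 2 0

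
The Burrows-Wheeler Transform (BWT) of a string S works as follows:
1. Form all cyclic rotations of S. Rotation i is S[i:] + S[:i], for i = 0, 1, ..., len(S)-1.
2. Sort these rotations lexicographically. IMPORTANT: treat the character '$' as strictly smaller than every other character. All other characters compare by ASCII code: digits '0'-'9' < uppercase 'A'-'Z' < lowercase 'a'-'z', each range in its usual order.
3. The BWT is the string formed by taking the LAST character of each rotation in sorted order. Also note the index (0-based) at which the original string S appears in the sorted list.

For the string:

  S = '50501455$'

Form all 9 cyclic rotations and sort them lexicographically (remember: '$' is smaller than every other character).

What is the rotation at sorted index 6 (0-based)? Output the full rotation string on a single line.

Answer: 501455$50

Derivation:
All 9 rotations (rotation i = S[i:]+S[:i]):
  rot[0] = 50501455$
  rot[1] = 0501455$5
  rot[2] = 501455$50
  rot[3] = 01455$505
  rot[4] = 1455$5050
  rot[5] = 455$50501
  rot[6] = 55$505014
  rot[7] = 5$5050145
  rot[8] = $50501455
Sorted (with $ < everything):
  sorted[0] = $50501455
  sorted[1] = 01455$505
  sorted[2] = 0501455$5
  sorted[3] = 1455$5050
  sorted[4] = 455$50501
  sorted[5] = 5$5050145
  sorted[6] = 501455$50
  sorted[7] = 50501455$
  sorted[8] = 55$505014
sorted[6] = 501455$50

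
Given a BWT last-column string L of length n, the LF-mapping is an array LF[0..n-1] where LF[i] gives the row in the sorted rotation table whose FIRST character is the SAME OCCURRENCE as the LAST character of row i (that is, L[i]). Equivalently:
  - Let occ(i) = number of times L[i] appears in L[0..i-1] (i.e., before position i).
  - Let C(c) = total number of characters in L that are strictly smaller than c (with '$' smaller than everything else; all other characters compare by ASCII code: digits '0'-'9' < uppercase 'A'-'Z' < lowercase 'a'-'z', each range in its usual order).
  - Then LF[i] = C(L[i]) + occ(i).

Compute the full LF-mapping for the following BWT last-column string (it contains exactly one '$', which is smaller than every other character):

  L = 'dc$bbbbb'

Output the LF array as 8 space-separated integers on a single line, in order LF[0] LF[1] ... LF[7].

Answer: 7 6 0 1 2 3 4 5

Derivation:
Char counts: '$':1, 'b':5, 'c':1, 'd':1
C (first-col start): C('$')=0, C('b')=1, C('c')=6, C('d')=7
L[0]='d': occ=0, LF[0]=C('d')+0=7+0=7
L[1]='c': occ=0, LF[1]=C('c')+0=6+0=6
L[2]='$': occ=0, LF[2]=C('$')+0=0+0=0
L[3]='b': occ=0, LF[3]=C('b')+0=1+0=1
L[4]='b': occ=1, LF[4]=C('b')+1=1+1=2
L[5]='b': occ=2, LF[5]=C('b')+2=1+2=3
L[6]='b': occ=3, LF[6]=C('b')+3=1+3=4
L[7]='b': occ=4, LF[7]=C('b')+4=1+4=5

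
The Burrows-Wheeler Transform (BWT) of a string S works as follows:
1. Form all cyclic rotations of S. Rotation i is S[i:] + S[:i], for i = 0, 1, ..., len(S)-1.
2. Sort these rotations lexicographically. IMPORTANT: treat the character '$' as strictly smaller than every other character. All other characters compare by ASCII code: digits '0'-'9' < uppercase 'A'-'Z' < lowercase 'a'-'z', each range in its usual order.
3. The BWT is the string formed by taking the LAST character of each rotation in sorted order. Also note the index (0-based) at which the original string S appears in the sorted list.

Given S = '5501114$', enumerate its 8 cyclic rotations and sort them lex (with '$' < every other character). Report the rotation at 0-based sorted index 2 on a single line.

All 8 rotations (rotation i = S[i:]+S[:i]):
  rot[0] = 5501114$
  rot[1] = 501114$5
  rot[2] = 01114$55
  rot[3] = 1114$550
  rot[4] = 114$5501
  rot[5] = 14$55011
  rot[6] = 4$550111
  rot[7] = $5501114
Sorted (with $ < everything):
  sorted[0] = $5501114
  sorted[1] = 01114$55
  sorted[2] = 1114$550
  sorted[3] = 114$5501
  sorted[4] = 14$55011
  sorted[5] = 4$550111
  sorted[6] = 501114$5
  sorted[7] = 5501114$
sorted[2] = 1114$550

Answer: 1114$550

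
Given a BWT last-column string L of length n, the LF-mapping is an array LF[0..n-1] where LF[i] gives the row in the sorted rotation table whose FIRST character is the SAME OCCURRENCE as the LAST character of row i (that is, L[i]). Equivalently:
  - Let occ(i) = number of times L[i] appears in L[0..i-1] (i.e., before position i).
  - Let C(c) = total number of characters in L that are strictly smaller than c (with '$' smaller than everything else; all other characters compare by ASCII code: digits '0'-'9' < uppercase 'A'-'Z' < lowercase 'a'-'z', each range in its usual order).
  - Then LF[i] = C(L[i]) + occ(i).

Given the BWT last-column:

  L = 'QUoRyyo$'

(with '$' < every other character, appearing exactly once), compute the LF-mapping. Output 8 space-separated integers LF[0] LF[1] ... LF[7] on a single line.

Answer: 1 3 4 2 6 7 5 0

Derivation:
Char counts: '$':1, 'Q':1, 'R':1, 'U':1, 'o':2, 'y':2
C (first-col start): C('$')=0, C('Q')=1, C('R')=2, C('U')=3, C('o')=4, C('y')=6
L[0]='Q': occ=0, LF[0]=C('Q')+0=1+0=1
L[1]='U': occ=0, LF[1]=C('U')+0=3+0=3
L[2]='o': occ=0, LF[2]=C('o')+0=4+0=4
L[3]='R': occ=0, LF[3]=C('R')+0=2+0=2
L[4]='y': occ=0, LF[4]=C('y')+0=6+0=6
L[5]='y': occ=1, LF[5]=C('y')+1=6+1=7
L[6]='o': occ=1, LF[6]=C('o')+1=4+1=5
L[7]='$': occ=0, LF[7]=C('$')+0=0+0=0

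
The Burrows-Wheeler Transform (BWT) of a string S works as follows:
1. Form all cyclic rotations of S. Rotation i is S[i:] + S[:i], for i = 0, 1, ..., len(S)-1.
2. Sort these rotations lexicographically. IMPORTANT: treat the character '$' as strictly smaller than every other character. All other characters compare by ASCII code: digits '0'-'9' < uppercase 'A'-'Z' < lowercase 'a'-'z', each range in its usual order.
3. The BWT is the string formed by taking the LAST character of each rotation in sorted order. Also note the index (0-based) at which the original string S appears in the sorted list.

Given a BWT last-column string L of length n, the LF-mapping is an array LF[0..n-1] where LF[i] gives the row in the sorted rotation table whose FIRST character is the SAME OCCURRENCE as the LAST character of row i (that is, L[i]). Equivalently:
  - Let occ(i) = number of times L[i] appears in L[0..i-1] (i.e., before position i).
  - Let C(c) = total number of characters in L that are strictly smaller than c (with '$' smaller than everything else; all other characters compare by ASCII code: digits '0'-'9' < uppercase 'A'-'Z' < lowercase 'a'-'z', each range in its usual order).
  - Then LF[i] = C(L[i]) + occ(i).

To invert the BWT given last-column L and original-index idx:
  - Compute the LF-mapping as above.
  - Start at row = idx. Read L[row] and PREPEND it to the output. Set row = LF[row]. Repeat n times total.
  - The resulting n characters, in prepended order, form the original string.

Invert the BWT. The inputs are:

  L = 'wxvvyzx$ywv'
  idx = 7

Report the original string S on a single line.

LF mapping: 4 6 1 2 8 10 7 0 9 5 3
Walk LF starting at row 7, prepending L[row]:
  step 1: row=7, L[7]='$', prepend. Next row=LF[7]=0
  step 2: row=0, L[0]='w', prepend. Next row=LF[0]=4
  step 3: row=4, L[4]='y', prepend. Next row=LF[4]=8
  step 4: row=8, L[8]='y', prepend. Next row=LF[8]=9
  step 5: row=9, L[9]='w', prepend. Next row=LF[9]=5
  step 6: row=5, L[5]='z', prepend. Next row=LF[5]=10
  step 7: row=10, L[10]='v', prepend. Next row=LF[10]=3
  step 8: row=3, L[3]='v', prepend. Next row=LF[3]=2
  step 9: row=2, L[2]='v', prepend. Next row=LF[2]=1
  step 10: row=1, L[1]='x', prepend. Next row=LF[1]=6
  step 11: row=6, L[6]='x', prepend. Next row=LF[6]=7
Reversed output: xxvvvzwyyw$

Answer: xxvvvzwyyw$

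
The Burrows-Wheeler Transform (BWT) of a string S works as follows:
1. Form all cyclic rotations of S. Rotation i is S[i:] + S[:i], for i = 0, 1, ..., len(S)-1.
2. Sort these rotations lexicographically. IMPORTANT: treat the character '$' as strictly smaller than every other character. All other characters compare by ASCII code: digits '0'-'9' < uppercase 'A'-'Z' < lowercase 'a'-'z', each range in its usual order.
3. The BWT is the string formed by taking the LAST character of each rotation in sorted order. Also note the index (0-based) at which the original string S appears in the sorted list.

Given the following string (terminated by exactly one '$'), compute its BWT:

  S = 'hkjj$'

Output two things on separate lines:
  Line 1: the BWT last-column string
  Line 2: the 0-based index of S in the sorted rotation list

All 5 rotations (rotation i = S[i:]+S[:i]):
  rot[0] = hkjj$
  rot[1] = kjj$h
  rot[2] = jj$hk
  rot[3] = j$hkj
  rot[4] = $hkjj
Sorted (with $ < everything):
  sorted[0] = $hkjj  (last char: 'j')
  sorted[1] = hkjj$  (last char: '$')
  sorted[2] = j$hkj  (last char: 'j')
  sorted[3] = jj$hk  (last char: 'k')
  sorted[4] = kjj$h  (last char: 'h')
Last column: j$jkh
Original string S is at sorted index 1

Answer: j$jkh
1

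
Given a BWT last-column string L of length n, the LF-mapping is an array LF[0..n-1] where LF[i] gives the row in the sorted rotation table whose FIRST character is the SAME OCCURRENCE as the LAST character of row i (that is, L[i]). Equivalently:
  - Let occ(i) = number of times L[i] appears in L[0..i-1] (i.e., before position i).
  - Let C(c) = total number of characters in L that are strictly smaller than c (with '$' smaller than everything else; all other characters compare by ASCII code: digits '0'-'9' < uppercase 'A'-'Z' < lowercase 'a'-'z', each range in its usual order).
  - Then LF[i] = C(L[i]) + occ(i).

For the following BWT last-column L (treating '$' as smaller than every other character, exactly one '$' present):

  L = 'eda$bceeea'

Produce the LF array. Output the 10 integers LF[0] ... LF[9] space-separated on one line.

Answer: 6 5 1 0 3 4 7 8 9 2

Derivation:
Char counts: '$':1, 'a':2, 'b':1, 'c':1, 'd':1, 'e':4
C (first-col start): C('$')=0, C('a')=1, C('b')=3, C('c')=4, C('d')=5, C('e')=6
L[0]='e': occ=0, LF[0]=C('e')+0=6+0=6
L[1]='d': occ=0, LF[1]=C('d')+0=5+0=5
L[2]='a': occ=0, LF[2]=C('a')+0=1+0=1
L[3]='$': occ=0, LF[3]=C('$')+0=0+0=0
L[4]='b': occ=0, LF[4]=C('b')+0=3+0=3
L[5]='c': occ=0, LF[5]=C('c')+0=4+0=4
L[6]='e': occ=1, LF[6]=C('e')+1=6+1=7
L[7]='e': occ=2, LF[7]=C('e')+2=6+2=8
L[8]='e': occ=3, LF[8]=C('e')+3=6+3=9
L[9]='a': occ=1, LF[9]=C('a')+1=1+1=2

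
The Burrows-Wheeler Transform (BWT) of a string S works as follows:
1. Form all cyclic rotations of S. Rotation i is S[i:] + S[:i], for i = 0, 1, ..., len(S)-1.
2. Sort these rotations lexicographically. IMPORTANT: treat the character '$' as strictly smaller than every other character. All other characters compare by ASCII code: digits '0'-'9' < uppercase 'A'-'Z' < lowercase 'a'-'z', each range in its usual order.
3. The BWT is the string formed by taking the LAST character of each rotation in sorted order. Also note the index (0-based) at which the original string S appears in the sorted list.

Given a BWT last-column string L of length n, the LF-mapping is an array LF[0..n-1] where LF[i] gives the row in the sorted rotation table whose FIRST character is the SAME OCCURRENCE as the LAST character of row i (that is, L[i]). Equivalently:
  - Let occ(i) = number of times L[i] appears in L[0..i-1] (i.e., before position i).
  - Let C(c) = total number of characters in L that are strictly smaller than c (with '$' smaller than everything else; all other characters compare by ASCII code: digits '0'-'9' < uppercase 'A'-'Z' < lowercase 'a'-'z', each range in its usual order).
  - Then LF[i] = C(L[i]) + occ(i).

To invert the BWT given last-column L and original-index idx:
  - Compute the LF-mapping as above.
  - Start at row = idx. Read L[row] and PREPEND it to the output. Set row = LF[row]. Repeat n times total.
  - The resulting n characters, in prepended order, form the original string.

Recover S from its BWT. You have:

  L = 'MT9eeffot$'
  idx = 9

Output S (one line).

LF mapping: 2 3 1 4 5 6 7 8 9 0
Walk LF starting at row 9, prepending L[row]:
  step 1: row=9, L[9]='$', prepend. Next row=LF[9]=0
  step 2: row=0, L[0]='M', prepend. Next row=LF[0]=2
  step 3: row=2, L[2]='9', prepend. Next row=LF[2]=1
  step 4: row=1, L[1]='T', prepend. Next row=LF[1]=3
  step 5: row=3, L[3]='e', prepend. Next row=LF[3]=4
  step 6: row=4, L[4]='e', prepend. Next row=LF[4]=5
  step 7: row=5, L[5]='f', prepend. Next row=LF[5]=6
  step 8: row=6, L[6]='f', prepend. Next row=LF[6]=7
  step 9: row=7, L[7]='o', prepend. Next row=LF[7]=8
  step 10: row=8, L[8]='t', prepend. Next row=LF[8]=9
Reversed output: toffeeT9M$

Answer: toffeeT9M$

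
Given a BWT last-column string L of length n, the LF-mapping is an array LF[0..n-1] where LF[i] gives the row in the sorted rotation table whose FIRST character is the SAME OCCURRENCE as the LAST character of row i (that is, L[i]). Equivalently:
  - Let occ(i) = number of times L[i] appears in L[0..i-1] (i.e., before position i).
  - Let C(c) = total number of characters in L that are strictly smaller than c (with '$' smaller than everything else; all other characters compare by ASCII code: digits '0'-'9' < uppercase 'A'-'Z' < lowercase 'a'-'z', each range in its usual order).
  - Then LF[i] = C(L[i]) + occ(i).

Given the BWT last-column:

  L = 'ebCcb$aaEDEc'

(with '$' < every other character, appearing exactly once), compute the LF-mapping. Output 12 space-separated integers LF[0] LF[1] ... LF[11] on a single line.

Char counts: '$':1, 'C':1, 'D':1, 'E':2, 'a':2, 'b':2, 'c':2, 'e':1
C (first-col start): C('$')=0, C('C')=1, C('D')=2, C('E')=3, C('a')=5, C('b')=7, C('c')=9, C('e')=11
L[0]='e': occ=0, LF[0]=C('e')+0=11+0=11
L[1]='b': occ=0, LF[1]=C('b')+0=7+0=7
L[2]='C': occ=0, LF[2]=C('C')+0=1+0=1
L[3]='c': occ=0, LF[3]=C('c')+0=9+0=9
L[4]='b': occ=1, LF[4]=C('b')+1=7+1=8
L[5]='$': occ=0, LF[5]=C('$')+0=0+0=0
L[6]='a': occ=0, LF[6]=C('a')+0=5+0=5
L[7]='a': occ=1, LF[7]=C('a')+1=5+1=6
L[8]='E': occ=0, LF[8]=C('E')+0=3+0=3
L[9]='D': occ=0, LF[9]=C('D')+0=2+0=2
L[10]='E': occ=1, LF[10]=C('E')+1=3+1=4
L[11]='c': occ=1, LF[11]=C('c')+1=9+1=10

Answer: 11 7 1 9 8 0 5 6 3 2 4 10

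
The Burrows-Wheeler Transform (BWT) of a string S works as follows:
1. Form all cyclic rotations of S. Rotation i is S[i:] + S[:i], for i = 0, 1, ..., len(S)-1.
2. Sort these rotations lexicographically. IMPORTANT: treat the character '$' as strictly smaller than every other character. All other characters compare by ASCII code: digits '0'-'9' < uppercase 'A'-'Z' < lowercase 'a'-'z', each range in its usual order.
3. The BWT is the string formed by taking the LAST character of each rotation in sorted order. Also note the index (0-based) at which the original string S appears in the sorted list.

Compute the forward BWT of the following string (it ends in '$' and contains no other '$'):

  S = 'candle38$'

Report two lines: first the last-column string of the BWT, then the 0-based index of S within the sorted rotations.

All 9 rotations (rotation i = S[i:]+S[:i]):
  rot[0] = candle38$
  rot[1] = andle38$c
  rot[2] = ndle38$ca
  rot[3] = dle38$can
  rot[4] = le38$cand
  rot[5] = e38$candl
  rot[6] = 38$candle
  rot[7] = 8$candle3
  rot[8] = $candle38
Sorted (with $ < everything):
  sorted[0] = $candle38  (last char: '8')
  sorted[1] = 38$candle  (last char: 'e')
  sorted[2] = 8$candle3  (last char: '3')
  sorted[3] = andle38$c  (last char: 'c')
  sorted[4] = candle38$  (last char: '$')
  sorted[5] = dle38$can  (last char: 'n')
  sorted[6] = e38$candl  (last char: 'l')
  sorted[7] = le38$cand  (last char: 'd')
  sorted[8] = ndle38$ca  (last char: 'a')
Last column: 8e3c$nlda
Original string S is at sorted index 4

Answer: 8e3c$nlda
4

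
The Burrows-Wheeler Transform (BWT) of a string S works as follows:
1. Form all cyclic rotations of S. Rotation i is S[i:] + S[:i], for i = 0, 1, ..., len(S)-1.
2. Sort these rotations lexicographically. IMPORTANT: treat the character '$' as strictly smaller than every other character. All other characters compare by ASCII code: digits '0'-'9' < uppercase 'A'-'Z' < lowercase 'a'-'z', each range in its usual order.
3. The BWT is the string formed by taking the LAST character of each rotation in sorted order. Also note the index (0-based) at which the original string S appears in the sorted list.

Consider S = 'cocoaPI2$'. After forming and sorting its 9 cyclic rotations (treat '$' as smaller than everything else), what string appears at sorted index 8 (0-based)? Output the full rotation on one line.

Answer: ocoaPI2$c

Derivation:
All 9 rotations (rotation i = S[i:]+S[:i]):
  rot[0] = cocoaPI2$
  rot[1] = ocoaPI2$c
  rot[2] = coaPI2$co
  rot[3] = oaPI2$coc
  rot[4] = aPI2$coco
  rot[5] = PI2$cocoa
  rot[6] = I2$cocoaP
  rot[7] = 2$cocoaPI
  rot[8] = $cocoaPI2
Sorted (with $ < everything):
  sorted[0] = $cocoaPI2
  sorted[1] = 2$cocoaPI
  sorted[2] = I2$cocoaP
  sorted[3] = PI2$cocoa
  sorted[4] = aPI2$coco
  sorted[5] = coaPI2$co
  sorted[6] = cocoaPI2$
  sorted[7] = oaPI2$coc
  sorted[8] = ocoaPI2$c
sorted[8] = ocoaPI2$c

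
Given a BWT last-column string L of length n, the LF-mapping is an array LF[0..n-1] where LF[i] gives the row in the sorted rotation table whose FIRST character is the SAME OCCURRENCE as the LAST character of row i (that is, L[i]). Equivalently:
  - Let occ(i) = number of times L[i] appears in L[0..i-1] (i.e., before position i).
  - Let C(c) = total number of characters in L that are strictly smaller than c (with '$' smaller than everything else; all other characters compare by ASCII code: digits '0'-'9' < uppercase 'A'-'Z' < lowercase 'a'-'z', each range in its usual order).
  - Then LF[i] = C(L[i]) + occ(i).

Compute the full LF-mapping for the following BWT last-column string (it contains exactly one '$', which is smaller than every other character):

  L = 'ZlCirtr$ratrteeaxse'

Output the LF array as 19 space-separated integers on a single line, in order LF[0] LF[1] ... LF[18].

Char counts: '$':1, 'C':1, 'Z':1, 'a':2, 'e':3, 'i':1, 'l':1, 'r':4, 's':1, 't':3, 'x':1
C (first-col start): C('$')=0, C('C')=1, C('Z')=2, C('a')=3, C('e')=5, C('i')=8, C('l')=9, C('r')=10, C('s')=14, C('t')=15, C('x')=18
L[0]='Z': occ=0, LF[0]=C('Z')+0=2+0=2
L[1]='l': occ=0, LF[1]=C('l')+0=9+0=9
L[2]='C': occ=0, LF[2]=C('C')+0=1+0=1
L[3]='i': occ=0, LF[3]=C('i')+0=8+0=8
L[4]='r': occ=0, LF[4]=C('r')+0=10+0=10
L[5]='t': occ=0, LF[5]=C('t')+0=15+0=15
L[6]='r': occ=1, LF[6]=C('r')+1=10+1=11
L[7]='$': occ=0, LF[7]=C('$')+0=0+0=0
L[8]='r': occ=2, LF[8]=C('r')+2=10+2=12
L[9]='a': occ=0, LF[9]=C('a')+0=3+0=3
L[10]='t': occ=1, LF[10]=C('t')+1=15+1=16
L[11]='r': occ=3, LF[11]=C('r')+3=10+3=13
L[12]='t': occ=2, LF[12]=C('t')+2=15+2=17
L[13]='e': occ=0, LF[13]=C('e')+0=5+0=5
L[14]='e': occ=1, LF[14]=C('e')+1=5+1=6
L[15]='a': occ=1, LF[15]=C('a')+1=3+1=4
L[16]='x': occ=0, LF[16]=C('x')+0=18+0=18
L[17]='s': occ=0, LF[17]=C('s')+0=14+0=14
L[18]='e': occ=2, LF[18]=C('e')+2=5+2=7

Answer: 2 9 1 8 10 15 11 0 12 3 16 13 17 5 6 4 18 14 7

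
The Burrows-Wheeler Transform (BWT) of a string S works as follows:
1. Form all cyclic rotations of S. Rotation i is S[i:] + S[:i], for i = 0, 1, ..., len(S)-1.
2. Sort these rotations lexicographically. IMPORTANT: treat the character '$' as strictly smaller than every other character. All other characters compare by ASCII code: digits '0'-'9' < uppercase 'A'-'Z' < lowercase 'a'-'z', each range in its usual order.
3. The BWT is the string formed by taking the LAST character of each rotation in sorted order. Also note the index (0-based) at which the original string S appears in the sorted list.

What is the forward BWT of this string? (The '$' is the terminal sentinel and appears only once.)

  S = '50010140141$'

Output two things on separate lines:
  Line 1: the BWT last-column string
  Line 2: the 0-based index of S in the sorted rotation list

All 12 rotations (rotation i = S[i:]+S[:i]):
  rot[0] = 50010140141$
  rot[1] = 0010140141$5
  rot[2] = 010140141$50
  rot[3] = 10140141$500
  rot[4] = 0140141$5001
  rot[5] = 140141$50010
  rot[6] = 40141$500101
  rot[7] = 0141$5001014
  rot[8] = 141$50010140
  rot[9] = 41$500101401
  rot[10] = 1$5001014014
  rot[11] = $50010140141
Sorted (with $ < everything):
  sorted[0] = $50010140141  (last char: '1')
  sorted[1] = 0010140141$5  (last char: '5')
  sorted[2] = 010140141$50  (last char: '0')
  sorted[3] = 0140141$5001  (last char: '1')
  sorted[4] = 0141$5001014  (last char: '4')
  sorted[5] = 1$5001014014  (last char: '4')
  sorted[6] = 10140141$500  (last char: '0')
  sorted[7] = 140141$50010  (last char: '0')
  sorted[8] = 141$50010140  (last char: '0')
  sorted[9] = 40141$500101  (last char: '1')
  sorted[10] = 41$500101401  (last char: '1')
  sorted[11] = 50010140141$  (last char: '$')
Last column: 15014400011$
Original string S is at sorted index 11

Answer: 15014400011$
11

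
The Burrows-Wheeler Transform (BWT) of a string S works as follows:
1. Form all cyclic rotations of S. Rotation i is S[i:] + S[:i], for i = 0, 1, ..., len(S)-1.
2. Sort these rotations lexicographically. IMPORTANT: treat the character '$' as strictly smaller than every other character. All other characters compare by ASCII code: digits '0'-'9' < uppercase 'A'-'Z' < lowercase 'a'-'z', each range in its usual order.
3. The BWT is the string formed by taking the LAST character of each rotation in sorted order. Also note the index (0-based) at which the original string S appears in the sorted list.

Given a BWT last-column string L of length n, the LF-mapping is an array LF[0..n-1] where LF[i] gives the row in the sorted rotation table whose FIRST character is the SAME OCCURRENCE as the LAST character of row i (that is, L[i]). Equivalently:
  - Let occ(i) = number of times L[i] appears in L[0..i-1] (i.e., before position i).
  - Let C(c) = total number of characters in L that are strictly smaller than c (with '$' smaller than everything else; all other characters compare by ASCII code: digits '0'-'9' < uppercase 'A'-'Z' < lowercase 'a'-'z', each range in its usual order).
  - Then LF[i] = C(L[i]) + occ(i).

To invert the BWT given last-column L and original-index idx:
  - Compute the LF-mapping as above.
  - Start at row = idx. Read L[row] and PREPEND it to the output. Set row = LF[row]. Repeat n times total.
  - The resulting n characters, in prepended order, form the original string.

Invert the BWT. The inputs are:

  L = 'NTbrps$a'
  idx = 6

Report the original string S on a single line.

LF mapping: 1 2 4 6 5 7 0 3
Walk LF starting at row 6, prepending L[row]:
  step 1: row=6, L[6]='$', prepend. Next row=LF[6]=0
  step 2: row=0, L[0]='N', prepend. Next row=LF[0]=1
  step 3: row=1, L[1]='T', prepend. Next row=LF[1]=2
  step 4: row=2, L[2]='b', prepend. Next row=LF[2]=4
  step 5: row=4, L[4]='p', prepend. Next row=LF[4]=5
  step 6: row=5, L[5]='s', prepend. Next row=LF[5]=7
  step 7: row=7, L[7]='a', prepend. Next row=LF[7]=3
  step 8: row=3, L[3]='r', prepend. Next row=LF[3]=6
Reversed output: raspbTN$

Answer: raspbTN$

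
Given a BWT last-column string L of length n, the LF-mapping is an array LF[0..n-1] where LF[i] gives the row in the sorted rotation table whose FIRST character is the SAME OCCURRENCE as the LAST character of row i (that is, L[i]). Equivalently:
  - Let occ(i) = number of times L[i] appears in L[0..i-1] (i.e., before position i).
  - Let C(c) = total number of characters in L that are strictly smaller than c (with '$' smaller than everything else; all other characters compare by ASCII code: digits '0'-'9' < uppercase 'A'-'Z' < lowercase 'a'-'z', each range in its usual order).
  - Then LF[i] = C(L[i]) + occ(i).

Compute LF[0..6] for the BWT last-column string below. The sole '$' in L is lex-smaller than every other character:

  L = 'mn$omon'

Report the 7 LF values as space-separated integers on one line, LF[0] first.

Char counts: '$':1, 'm':2, 'n':2, 'o':2
C (first-col start): C('$')=0, C('m')=1, C('n')=3, C('o')=5
L[0]='m': occ=0, LF[0]=C('m')+0=1+0=1
L[1]='n': occ=0, LF[1]=C('n')+0=3+0=3
L[2]='$': occ=0, LF[2]=C('$')+0=0+0=0
L[3]='o': occ=0, LF[3]=C('o')+0=5+0=5
L[4]='m': occ=1, LF[4]=C('m')+1=1+1=2
L[5]='o': occ=1, LF[5]=C('o')+1=5+1=6
L[6]='n': occ=1, LF[6]=C('n')+1=3+1=4

Answer: 1 3 0 5 2 6 4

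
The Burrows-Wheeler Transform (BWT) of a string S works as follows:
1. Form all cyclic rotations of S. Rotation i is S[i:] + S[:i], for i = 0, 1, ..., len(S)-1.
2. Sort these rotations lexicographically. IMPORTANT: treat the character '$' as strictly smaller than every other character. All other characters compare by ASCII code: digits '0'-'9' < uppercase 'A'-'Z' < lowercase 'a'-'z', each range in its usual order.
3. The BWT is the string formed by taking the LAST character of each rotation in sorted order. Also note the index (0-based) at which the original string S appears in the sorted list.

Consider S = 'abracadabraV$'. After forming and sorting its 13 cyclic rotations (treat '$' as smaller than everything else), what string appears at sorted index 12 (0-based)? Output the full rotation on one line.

All 13 rotations (rotation i = S[i:]+S[:i]):
  rot[0] = abracadabraV$
  rot[1] = bracadabraV$a
  rot[2] = racadabraV$ab
  rot[3] = acadabraV$abr
  rot[4] = cadabraV$abra
  rot[5] = adabraV$abrac
  rot[6] = dabraV$abraca
  rot[7] = abraV$abracad
  rot[8] = braV$abracada
  rot[9] = raV$abracadab
  rot[10] = aV$abracadabr
  rot[11] = V$abracadabra
  rot[12] = $abracadabraV
Sorted (with $ < everything):
  sorted[0] = $abracadabraV
  sorted[1] = V$abracadabra
  sorted[2] = aV$abracadabr
  sorted[3] = abraV$abracad
  sorted[4] = abracadabraV$
  sorted[5] = acadabraV$abr
  sorted[6] = adabraV$abrac
  sorted[7] = braV$abracada
  sorted[8] = bracadabraV$a
  sorted[9] = cadabraV$abra
  sorted[10] = dabraV$abraca
  sorted[11] = raV$abracadab
  sorted[12] = racadabraV$ab
sorted[12] = racadabraV$ab

Answer: racadabraV$ab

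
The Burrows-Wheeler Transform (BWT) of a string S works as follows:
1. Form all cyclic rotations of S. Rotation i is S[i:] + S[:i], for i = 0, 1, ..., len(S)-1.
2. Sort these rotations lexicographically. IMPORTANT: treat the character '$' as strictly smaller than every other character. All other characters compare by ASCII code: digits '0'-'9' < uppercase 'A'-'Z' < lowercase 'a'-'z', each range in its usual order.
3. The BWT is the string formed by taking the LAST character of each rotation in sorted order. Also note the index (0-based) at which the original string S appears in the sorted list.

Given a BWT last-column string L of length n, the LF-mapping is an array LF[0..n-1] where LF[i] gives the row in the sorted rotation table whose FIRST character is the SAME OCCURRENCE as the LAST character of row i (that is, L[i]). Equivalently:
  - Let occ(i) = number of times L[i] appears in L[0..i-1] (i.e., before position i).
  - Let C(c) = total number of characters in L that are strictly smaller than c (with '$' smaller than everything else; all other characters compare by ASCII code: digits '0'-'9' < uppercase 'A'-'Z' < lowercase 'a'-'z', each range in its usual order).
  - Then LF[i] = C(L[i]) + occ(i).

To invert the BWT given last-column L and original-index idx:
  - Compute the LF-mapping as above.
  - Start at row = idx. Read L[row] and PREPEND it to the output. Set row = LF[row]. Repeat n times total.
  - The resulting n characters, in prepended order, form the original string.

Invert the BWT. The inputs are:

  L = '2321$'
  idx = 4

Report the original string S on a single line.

LF mapping: 2 4 3 1 0
Walk LF starting at row 4, prepending L[row]:
  step 1: row=4, L[4]='$', prepend. Next row=LF[4]=0
  step 2: row=0, L[0]='2', prepend. Next row=LF[0]=2
  step 3: row=2, L[2]='2', prepend. Next row=LF[2]=3
  step 4: row=3, L[3]='1', prepend. Next row=LF[3]=1
  step 5: row=1, L[1]='3', prepend. Next row=LF[1]=4
Reversed output: 3122$

Answer: 3122$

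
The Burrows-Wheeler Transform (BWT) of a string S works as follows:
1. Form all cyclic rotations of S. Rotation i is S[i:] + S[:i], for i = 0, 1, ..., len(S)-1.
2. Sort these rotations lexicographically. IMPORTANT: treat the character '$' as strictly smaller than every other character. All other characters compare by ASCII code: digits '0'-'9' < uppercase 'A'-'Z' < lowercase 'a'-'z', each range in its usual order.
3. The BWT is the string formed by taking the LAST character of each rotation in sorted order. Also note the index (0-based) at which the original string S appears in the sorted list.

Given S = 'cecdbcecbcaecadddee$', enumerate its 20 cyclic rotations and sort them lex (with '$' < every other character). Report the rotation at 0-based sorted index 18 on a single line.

All 20 rotations (rotation i = S[i:]+S[:i]):
  rot[0] = cecdbcecbcaecadddee$
  rot[1] = ecdbcecbcaecadddee$c
  rot[2] = cdbcecbcaecadddee$ce
  rot[3] = dbcecbcaecadddee$cec
  rot[4] = bcecbcaecadddee$cecd
  rot[5] = cecbcaecadddee$cecdb
  rot[6] = ecbcaecadddee$cecdbc
  rot[7] = cbcaecadddee$cecdbce
  rot[8] = bcaecadddee$cecdbcec
  rot[9] = caecadddee$cecdbcecb
  rot[10] = aecadddee$cecdbcecbc
  rot[11] = ecadddee$cecdbcecbca
  rot[12] = cadddee$cecdbcecbcae
  rot[13] = adddee$cecdbcecbcaec
  rot[14] = dddee$cecdbcecbcaeca
  rot[15] = ddee$cecdbcecbcaecad
  rot[16] = dee$cecdbcecbcaecadd
  rot[17] = ee$cecdbcecbcaecaddd
  rot[18] = e$cecdbcecbcaecaddde
  rot[19] = $cecdbcecbcaecadddee
Sorted (with $ < everything):
  sorted[0] = $cecdbcecbcaecadddee
  sorted[1] = adddee$cecdbcecbcaec
  sorted[2] = aecadddee$cecdbcecbc
  sorted[3] = bcaecadddee$cecdbcec
  sorted[4] = bcecbcaecadddee$cecd
  sorted[5] = cadddee$cecdbcecbcae
  sorted[6] = caecadddee$cecdbcecb
  sorted[7] = cbcaecadddee$cecdbce
  sorted[8] = cdbcecbcaecadddee$ce
  sorted[9] = cecbcaecadddee$cecdb
  sorted[10] = cecdbcecbcaecadddee$
  sorted[11] = dbcecbcaecadddee$cec
  sorted[12] = dddee$cecdbcecbcaeca
  sorted[13] = ddee$cecdbcecbcaecad
  sorted[14] = dee$cecdbcecbcaecadd
  sorted[15] = e$cecdbcecbcaecaddde
  sorted[16] = ecadddee$cecdbcecbca
  sorted[17] = ecbcaecadddee$cecdbc
  sorted[18] = ecdbcecbcaecadddee$c
  sorted[19] = ee$cecdbcecbcaecaddd
sorted[18] = ecdbcecbcaecadddee$c

Answer: ecdbcecbcaecadddee$c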